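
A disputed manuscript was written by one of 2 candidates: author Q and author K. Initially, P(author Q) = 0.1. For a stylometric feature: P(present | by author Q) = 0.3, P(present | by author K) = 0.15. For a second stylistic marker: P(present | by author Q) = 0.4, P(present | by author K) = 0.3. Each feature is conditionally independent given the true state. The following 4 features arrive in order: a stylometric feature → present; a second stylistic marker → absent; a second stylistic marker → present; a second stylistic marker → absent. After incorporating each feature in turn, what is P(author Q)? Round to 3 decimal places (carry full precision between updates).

After a stylometric feature='present': P(author Q) = 0.3·0.1000 / (0.3·0.1000 + 0.15·0.9000) ≈ 0.1818
After a second stylistic marker='absent': P(author Q) = 0.6·0.1818 / (0.6·0.1818 + 0.7·0.8182) ≈ 0.1600
After a second stylistic marker='present': P(author Q) = 0.4·0.1600 / (0.4·0.1600 + 0.3·0.8400) ≈ 0.2025
After a second stylistic marker='absent': P(author Q) = 0.6·0.2025 / (0.6·0.2025 + 0.7·0.7975) ≈ 0.1788

0.179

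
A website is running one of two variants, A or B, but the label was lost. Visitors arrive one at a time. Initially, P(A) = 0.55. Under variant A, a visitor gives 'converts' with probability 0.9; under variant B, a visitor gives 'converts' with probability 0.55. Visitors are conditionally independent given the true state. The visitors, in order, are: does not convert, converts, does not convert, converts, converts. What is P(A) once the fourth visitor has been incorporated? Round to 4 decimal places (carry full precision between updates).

After 'does not convert': P(A) = 0.1·0.5500 / (0.1·0.5500 + 0.45·0.4500) ≈ 0.2136
After 'converts': P(A) = 0.9·0.2136 / (0.9·0.2136 + 0.55·0.7864) ≈ 0.3077
After 'does not convert': P(A) = 0.1·0.3077 / (0.1·0.3077 + 0.45·0.6923) ≈ 0.0899
After 'converts': P(A) = 0.9·0.0899 / (0.9·0.0899 + 0.55·0.9101) ≈ 0.1391

0.1391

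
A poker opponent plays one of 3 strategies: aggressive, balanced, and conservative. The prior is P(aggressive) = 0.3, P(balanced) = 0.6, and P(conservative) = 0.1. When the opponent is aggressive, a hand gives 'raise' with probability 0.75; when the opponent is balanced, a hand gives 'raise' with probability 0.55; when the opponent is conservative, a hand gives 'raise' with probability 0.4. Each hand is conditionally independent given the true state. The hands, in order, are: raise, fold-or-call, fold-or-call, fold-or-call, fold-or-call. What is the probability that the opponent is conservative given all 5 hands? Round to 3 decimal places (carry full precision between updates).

Apply Bayes' rule sequentially, carrying P(conservative) forward.
After 'raise': normaliser = 0.75·0.3000 + 0.55·0.6000 + 0.4·0.1000; P(aggressive) ≈ 0.3782, P(balanced) ≈ 0.5546, P(conservative) ≈ 0.0672
After 'fold-or-call': normaliser = 0.25·0.3782 + 0.45·0.5546 + 0.6·0.0672; P(aggressive) ≈ 0.2459, P(balanced) ≈ 0.6492, P(conservative) ≈ 0.1049
After 'fold-or-call': normaliser = 0.25·0.2459 + 0.45·0.6492 + 0.6·0.1049; P(aggressive) ≈ 0.1476, P(balanced) ≈ 0.7013, P(conservative) ≈ 0.1511
After 'fold-or-call': normaliser = 0.25·0.1476 + 0.45·0.7013 + 0.6·0.1511; P(aggressive) ≈ 0.0833, P(balanced) ≈ 0.7121, P(conservative) ≈ 0.2046
After 'fold-or-call': normaliser = 0.25·0.0833 + 0.45·0.7121 + 0.6·0.2046; P(aggressive) ≈ 0.0449, P(balanced) ≈ 0.6906, P(conservative) ≈ 0.2646

0.265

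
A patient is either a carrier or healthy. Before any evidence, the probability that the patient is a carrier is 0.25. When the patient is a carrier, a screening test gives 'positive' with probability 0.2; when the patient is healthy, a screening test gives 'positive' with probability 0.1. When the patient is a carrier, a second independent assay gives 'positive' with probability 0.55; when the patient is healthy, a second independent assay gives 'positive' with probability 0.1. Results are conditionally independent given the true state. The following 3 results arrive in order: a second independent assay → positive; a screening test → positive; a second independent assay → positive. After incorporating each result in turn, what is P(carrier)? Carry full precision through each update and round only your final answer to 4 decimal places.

After a second independent assay='positive': P(carrier) = 0.55·0.2500 / (0.55·0.2500 + 0.1·0.7500) ≈ 0.6471
After a screening test='positive': P(carrier) = 0.2·0.6471 / (0.2·0.6471 + 0.1·0.3529) ≈ 0.7857
After a second independent assay='positive': P(carrier) = 0.55·0.7857 / (0.55·0.7857 + 0.1·0.2143) ≈ 0.9528

0.9528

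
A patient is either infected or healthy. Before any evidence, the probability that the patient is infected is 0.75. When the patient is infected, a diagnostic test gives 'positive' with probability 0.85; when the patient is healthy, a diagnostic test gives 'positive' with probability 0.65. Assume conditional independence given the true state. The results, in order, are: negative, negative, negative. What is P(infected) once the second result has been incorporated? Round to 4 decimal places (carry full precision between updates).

0.3553

After 'negative': P(infected) = 0.15·0.7500 / (0.15·0.7500 + 0.35·0.2500) ≈ 0.5625
After 'negative': P(infected) = 0.15·0.5625 / (0.15·0.5625 + 0.35·0.4375) ≈ 0.3553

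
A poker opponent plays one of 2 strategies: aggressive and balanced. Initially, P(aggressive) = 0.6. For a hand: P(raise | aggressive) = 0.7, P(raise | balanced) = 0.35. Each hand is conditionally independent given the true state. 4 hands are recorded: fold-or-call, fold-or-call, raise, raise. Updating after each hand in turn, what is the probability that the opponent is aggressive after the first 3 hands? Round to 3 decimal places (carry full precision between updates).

After 'fold-or-call': P(aggressive) = 0.3·0.6000 / (0.3·0.6000 + 0.65·0.4000) ≈ 0.4091
After 'fold-or-call': P(aggressive) = 0.3·0.4091 / (0.3·0.4091 + 0.65·0.5909) ≈ 0.2422
After 'raise': P(aggressive) = 0.7·0.2422 / (0.7·0.2422 + 0.35·0.7578) ≈ 0.3899

0.390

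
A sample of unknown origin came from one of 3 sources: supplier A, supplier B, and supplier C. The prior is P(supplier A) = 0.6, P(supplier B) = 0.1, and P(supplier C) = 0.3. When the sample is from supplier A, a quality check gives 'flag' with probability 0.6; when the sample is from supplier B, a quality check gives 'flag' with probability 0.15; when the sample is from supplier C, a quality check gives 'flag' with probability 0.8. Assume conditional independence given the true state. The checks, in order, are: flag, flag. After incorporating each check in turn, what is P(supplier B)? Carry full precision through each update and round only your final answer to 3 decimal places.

After 'flag': normaliser = 0.6·0.6000 + 0.15·0.1000 + 0.8·0.3000; P(supplier A) ≈ 0.5854, P(supplier B) ≈ 0.0244, P(supplier C) ≈ 0.3902
After 'flag': normaliser = 0.6·0.5854 + 0.15·0.0244 + 0.8·0.3902; P(supplier A) ≈ 0.5265, P(supplier B) ≈ 0.0055, P(supplier C) ≈ 0.4680

0.005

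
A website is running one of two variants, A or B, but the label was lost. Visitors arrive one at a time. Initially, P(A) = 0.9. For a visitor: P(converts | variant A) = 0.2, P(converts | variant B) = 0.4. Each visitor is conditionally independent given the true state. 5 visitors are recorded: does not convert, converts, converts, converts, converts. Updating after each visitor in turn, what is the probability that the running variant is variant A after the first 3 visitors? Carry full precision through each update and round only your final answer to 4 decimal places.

0.7500

After 'does not convert': P(A) = 0.8·0.9000 / (0.8·0.9000 + 0.6·0.1000) ≈ 0.9231
After 'converts': P(A) = 0.2·0.9231 / (0.2·0.9231 + 0.4·0.0769) ≈ 0.8571
After 'converts': P(A) = 0.2·0.8571 / (0.2·0.8571 + 0.4·0.1429) ≈ 0.7500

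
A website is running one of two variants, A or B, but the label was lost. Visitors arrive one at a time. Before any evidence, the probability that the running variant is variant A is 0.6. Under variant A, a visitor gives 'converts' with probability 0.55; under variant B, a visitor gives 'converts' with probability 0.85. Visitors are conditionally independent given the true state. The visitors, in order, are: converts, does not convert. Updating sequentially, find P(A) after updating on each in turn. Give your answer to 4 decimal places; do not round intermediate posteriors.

0.7444

After 'converts': P(A) = 0.55·0.6000 / (0.55·0.6000 + 0.85·0.4000) ≈ 0.4925
After 'does not convert': P(A) = 0.45·0.4925 / (0.45·0.4925 + 0.15·0.5075) ≈ 0.7444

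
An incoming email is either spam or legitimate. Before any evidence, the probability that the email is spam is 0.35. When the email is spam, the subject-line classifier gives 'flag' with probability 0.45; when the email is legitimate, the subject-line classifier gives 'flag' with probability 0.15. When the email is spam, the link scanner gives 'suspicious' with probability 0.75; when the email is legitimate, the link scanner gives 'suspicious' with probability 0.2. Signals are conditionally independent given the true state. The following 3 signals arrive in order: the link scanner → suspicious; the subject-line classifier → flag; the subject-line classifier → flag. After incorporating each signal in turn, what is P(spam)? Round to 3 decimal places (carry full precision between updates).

After the link scanner='suspicious': P(spam) = 0.75·0.3500 / (0.75·0.3500 + 0.2·0.6500) ≈ 0.6688
After the subject-line classifier='flag': P(spam) = 0.45·0.6688 / (0.45·0.6688 + 0.15·0.3312) ≈ 0.8583
After the subject-line classifier='flag': P(spam) = 0.45·0.8583 / (0.45·0.8583 + 0.15·0.1417) ≈ 0.9478

0.948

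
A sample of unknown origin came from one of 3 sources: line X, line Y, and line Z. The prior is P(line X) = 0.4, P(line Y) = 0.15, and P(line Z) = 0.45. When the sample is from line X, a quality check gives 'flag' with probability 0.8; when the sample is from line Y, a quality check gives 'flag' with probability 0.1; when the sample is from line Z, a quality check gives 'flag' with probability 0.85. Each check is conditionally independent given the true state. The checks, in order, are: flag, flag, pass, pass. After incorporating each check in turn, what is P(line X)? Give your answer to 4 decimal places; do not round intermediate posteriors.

0.5455

After 'flag': normaliser = 0.8·0.4000 + 0.1·0.1500 + 0.85·0.4500; P(line X) ≈ 0.4460, P(line Y) ≈ 0.0209, P(line Z) ≈ 0.5331
After 'flag': normaliser = 0.8·0.4460 + 0.1·0.0209 + 0.85·0.5331; P(line X) ≈ 0.4394, P(line Y) ≈ 0.0026, P(line Z) ≈ 0.5580
After 'pass': normaliser = 0.2·0.4394 + 0.9·0.0026 + 0.15·0.5580; P(line X) ≈ 0.5053, P(line Y) ≈ 0.0133, P(line Z) ≈ 0.4813
After 'pass': normaliser = 0.2·0.5053 + 0.9·0.0133 + 0.15·0.4813; P(line X) ≈ 0.5455, P(line Y) ≈ 0.0647, P(line Z) ≈ 0.3897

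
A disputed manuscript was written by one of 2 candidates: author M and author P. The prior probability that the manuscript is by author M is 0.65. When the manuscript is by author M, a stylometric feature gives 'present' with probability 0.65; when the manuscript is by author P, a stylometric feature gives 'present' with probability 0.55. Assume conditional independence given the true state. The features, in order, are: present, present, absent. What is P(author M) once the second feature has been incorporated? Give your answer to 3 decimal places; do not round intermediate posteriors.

0.722

After 'present': P(author M) = 0.65·0.6500 / (0.65·0.6500 + 0.55·0.3500) ≈ 0.6870
After 'present': P(author M) = 0.65·0.6870 / (0.65·0.6870 + 0.55·0.3130) ≈ 0.7217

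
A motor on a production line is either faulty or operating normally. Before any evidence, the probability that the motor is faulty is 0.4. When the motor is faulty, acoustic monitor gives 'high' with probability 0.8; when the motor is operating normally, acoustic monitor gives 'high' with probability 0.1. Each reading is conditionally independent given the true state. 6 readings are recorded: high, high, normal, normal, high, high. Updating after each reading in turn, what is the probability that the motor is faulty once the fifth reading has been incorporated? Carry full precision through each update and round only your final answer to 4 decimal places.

0.9440

After 'high': P(faulty) = 0.8·0.4000 / (0.8·0.4000 + 0.1·0.6000) ≈ 0.8421
After 'high': P(faulty) = 0.8·0.8421 / (0.8·0.8421 + 0.1·0.1579) ≈ 0.9771
After 'normal': P(faulty) = 0.2·0.9771 / (0.2·0.9771 + 0.9·0.0229) ≈ 0.9046
After 'normal': P(faulty) = 0.2·0.9046 / (0.2·0.9046 + 0.9·0.0954) ≈ 0.6781
After 'high': P(faulty) = 0.8·0.6781 / (0.8·0.6781 + 0.1·0.3219) ≈ 0.9440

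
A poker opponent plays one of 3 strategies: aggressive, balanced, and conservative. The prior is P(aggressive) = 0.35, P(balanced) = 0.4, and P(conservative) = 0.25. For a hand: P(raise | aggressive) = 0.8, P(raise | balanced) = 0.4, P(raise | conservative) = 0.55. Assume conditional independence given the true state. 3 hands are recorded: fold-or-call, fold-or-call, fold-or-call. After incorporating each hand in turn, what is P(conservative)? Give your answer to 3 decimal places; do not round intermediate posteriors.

After 'fold-or-call': normaliser = 0.2·0.3500 + 0.6·0.4000 + 0.45·0.2500; P(aggressive) ≈ 0.1657, P(balanced) ≈ 0.5680, P(conservative) ≈ 0.2663
After 'fold-or-call': normaliser = 0.2·0.1657 + 0.6·0.5680 + 0.45·0.2663; P(aggressive) ≈ 0.0671, P(balanced) ≈ 0.6902, P(conservative) ≈ 0.2427
After 'fold-or-call': normaliser = 0.2·0.0671 + 0.6·0.6902 + 0.45·0.2427; P(aggressive) ≈ 0.0250, P(balanced) ≈ 0.7716, P(conservative) ≈ 0.2034

0.203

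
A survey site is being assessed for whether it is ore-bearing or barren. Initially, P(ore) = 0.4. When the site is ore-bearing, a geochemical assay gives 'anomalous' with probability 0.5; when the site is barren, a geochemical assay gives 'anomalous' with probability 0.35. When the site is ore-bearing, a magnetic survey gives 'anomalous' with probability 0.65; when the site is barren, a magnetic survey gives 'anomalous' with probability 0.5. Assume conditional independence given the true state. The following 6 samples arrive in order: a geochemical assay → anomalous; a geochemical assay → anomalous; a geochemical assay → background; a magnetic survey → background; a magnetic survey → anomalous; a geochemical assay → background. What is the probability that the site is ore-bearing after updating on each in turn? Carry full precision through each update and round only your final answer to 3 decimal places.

0.423

After a geochemical assay='anomalous': P(ore) = 0.5·0.4000 / (0.5·0.4000 + 0.35·0.6000) ≈ 0.4878
After a geochemical assay='anomalous': P(ore) = 0.5·0.4878 / (0.5·0.4878 + 0.35·0.5122) ≈ 0.5764
After a geochemical assay='background': P(ore) = 0.5·0.5764 / (0.5·0.5764 + 0.65·0.4236) ≈ 0.5114
After a magnetic survey='background': P(ore) = 0.35·0.5114 / (0.35·0.5114 + 0.5·0.4886) ≈ 0.4228
After a magnetic survey='anomalous': P(ore) = 0.65·0.4228 / (0.65·0.4228 + 0.5·0.5772) ≈ 0.4878
After a geochemical assay='background': P(ore) = 0.5·0.4878 / (0.5·0.4878 + 0.65·0.5122) ≈ 0.4228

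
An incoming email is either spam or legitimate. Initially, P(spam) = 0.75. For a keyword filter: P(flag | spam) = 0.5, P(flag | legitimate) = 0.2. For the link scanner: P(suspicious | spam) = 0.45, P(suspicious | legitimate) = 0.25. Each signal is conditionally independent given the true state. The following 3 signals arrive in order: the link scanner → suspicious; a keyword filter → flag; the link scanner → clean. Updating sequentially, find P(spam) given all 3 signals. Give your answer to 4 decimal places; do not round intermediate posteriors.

After the link scanner='suspicious': P(spam) = 0.45·0.7500 / (0.45·0.7500 + 0.25·0.2500) ≈ 0.8438
After a keyword filter='flag': P(spam) = 0.5·0.8438 / (0.5·0.8438 + 0.2·0.1562) ≈ 0.9310
After the link scanner='clean': P(spam) = 0.55·0.9310 / (0.55·0.9310 + 0.75·0.0690) ≈ 0.9083

0.9083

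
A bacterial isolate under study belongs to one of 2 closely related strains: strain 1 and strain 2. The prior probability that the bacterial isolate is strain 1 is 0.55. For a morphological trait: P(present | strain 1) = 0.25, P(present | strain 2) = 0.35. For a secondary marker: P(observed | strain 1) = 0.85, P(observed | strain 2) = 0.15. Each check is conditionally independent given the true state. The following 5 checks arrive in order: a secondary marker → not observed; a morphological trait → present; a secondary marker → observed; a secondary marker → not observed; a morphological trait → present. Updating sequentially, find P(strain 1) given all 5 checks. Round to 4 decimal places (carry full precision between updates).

0.0991

After a secondary marker='not observed': P(strain 1) = 0.15·0.5500 / (0.15·0.5500 + 0.85·0.4500) ≈ 0.1774
After a morphological trait='present': P(strain 1) = 0.25·0.1774 / (0.25·0.1774 + 0.35·0.8226) ≈ 0.1335
After a secondary marker='observed': P(strain 1) = 0.85·0.1335 / (0.85·0.1335 + 0.15·0.8665) ≈ 0.4661
After a secondary marker='not observed': P(strain 1) = 0.15·0.4661 / (0.15·0.4661 + 0.85·0.5339) ≈ 0.1335
After a morphological trait='present': P(strain 1) = 0.25·0.1335 / (0.25·0.1335 + 0.35·0.8665) ≈ 0.0991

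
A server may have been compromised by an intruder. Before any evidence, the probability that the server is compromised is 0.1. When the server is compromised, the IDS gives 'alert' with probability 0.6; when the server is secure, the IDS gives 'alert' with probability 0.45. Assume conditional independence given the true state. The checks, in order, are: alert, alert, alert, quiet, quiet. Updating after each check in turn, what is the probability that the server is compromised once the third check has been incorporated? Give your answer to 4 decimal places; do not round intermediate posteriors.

After 'alert': P(compromised) = 0.6·0.1000 / (0.6·0.1000 + 0.45·0.9000) ≈ 0.1290
After 'alert': P(compromised) = 0.6·0.1290 / (0.6·0.1290 + 0.45·0.8710) ≈ 0.1649
After 'alert': P(compromised) = 0.6·0.1649 / (0.6·0.1649 + 0.45·0.8351) ≈ 0.2085

0.2085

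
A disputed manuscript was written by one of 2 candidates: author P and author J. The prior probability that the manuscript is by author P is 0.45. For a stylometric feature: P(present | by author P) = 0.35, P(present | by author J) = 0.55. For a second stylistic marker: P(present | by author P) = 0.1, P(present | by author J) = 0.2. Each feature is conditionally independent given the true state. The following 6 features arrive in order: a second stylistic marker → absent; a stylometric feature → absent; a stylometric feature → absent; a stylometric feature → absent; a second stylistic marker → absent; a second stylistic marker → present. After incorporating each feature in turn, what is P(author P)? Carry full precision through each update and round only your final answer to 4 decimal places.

0.6094

Apply Bayes' rule sequentially, carrying P(author P) forward.
After a second stylistic marker='absent': P(author P) = 0.9·0.4500 / (0.9·0.4500 + 0.8·0.5500) ≈ 0.4793
After a stylometric feature='absent': P(author P) = 0.65·0.4793 / (0.65·0.4793 + 0.45·0.5207) ≈ 0.5707
After a stylometric feature='absent': P(author P) = 0.65·0.5707 / (0.65·0.5707 + 0.45·0.4293) ≈ 0.6576
After a stylometric feature='absent': P(author P) = 0.65·0.6576 / (0.65·0.6576 + 0.45·0.3424) ≈ 0.7350
After a second stylistic marker='absent': P(author P) = 0.9·0.7350 / (0.9·0.7350 + 0.8·0.2650) ≈ 0.7573
After a second stylistic marker='present': P(author P) = 0.1·0.7573 / (0.1·0.7573 + 0.2·0.2427) ≈ 0.6094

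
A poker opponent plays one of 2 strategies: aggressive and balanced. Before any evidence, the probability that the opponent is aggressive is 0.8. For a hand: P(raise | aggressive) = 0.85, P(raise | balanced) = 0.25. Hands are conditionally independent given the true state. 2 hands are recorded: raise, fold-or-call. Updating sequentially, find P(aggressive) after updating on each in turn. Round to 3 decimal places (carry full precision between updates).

0.731

After 'raise': P(aggressive) = 0.85·0.8000 / (0.85·0.8000 + 0.25·0.2000) ≈ 0.9315
After 'fold-or-call': P(aggressive) = 0.15·0.9315 / (0.15·0.9315 + 0.75·0.0685) ≈ 0.7312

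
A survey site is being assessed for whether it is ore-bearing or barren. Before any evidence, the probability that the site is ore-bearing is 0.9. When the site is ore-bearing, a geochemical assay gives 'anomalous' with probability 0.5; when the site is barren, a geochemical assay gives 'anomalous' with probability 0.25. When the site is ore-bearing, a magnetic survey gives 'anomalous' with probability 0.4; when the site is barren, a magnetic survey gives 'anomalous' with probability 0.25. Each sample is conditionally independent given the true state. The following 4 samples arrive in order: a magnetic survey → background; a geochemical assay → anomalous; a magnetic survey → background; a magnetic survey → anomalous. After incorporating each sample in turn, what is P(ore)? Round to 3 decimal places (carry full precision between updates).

Apply Bayes' rule sequentially, carrying P(ore) forward.
After a magnetic survey='background': P(ore) = 0.6·0.9000 / (0.6·0.9000 + 0.75·0.1000) ≈ 0.8780
After a geochemical assay='anomalous': P(ore) = 0.5·0.8780 / (0.5·0.8780 + 0.25·0.1220) ≈ 0.9351
After a magnetic survey='background': P(ore) = 0.6·0.9351 / (0.6·0.9351 + 0.75·0.0649) ≈ 0.9201
After a magnetic survey='anomalous': P(ore) = 0.4·0.9201 / (0.4·0.9201 + 0.25·0.0799) ≈ 0.9485

0.949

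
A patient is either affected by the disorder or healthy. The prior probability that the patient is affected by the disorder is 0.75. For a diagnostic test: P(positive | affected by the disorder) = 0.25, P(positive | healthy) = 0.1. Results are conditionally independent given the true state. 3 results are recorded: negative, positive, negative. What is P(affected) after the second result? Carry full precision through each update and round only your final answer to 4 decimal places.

0.8621

After 'negative': P(affected) = 0.75·0.7500 / (0.75·0.7500 + 0.9·0.2500) ≈ 0.7143
After 'positive': P(affected) = 0.25·0.7143 / (0.25·0.7143 + 0.1·0.2857) ≈ 0.8621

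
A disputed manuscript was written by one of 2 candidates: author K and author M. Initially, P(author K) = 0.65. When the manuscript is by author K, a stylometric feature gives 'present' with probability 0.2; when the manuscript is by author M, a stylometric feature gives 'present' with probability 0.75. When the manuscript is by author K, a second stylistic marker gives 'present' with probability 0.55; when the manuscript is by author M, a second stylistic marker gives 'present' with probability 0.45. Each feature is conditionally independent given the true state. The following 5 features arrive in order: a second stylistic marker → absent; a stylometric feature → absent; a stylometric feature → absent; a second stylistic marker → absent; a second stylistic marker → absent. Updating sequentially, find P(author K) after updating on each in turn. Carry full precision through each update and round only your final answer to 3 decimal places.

0.912

After a second stylistic marker='absent': P(author K) = 0.45·0.6500 / (0.45·0.6500 + 0.55·0.3500) ≈ 0.6031
After a stylometric feature='absent': P(author K) = 0.8·0.6031 / (0.8·0.6031 + 0.25·0.3969) ≈ 0.8294
After a stylometric feature='absent': P(author K) = 0.8·0.8294 / (0.8·0.8294 + 0.25·0.1706) ≈ 0.9396
After a second stylistic marker='absent': P(author K) = 0.45·0.9396 / (0.45·0.9396 + 0.55·0.0604) ≈ 0.9272
After a second stylistic marker='absent': P(author K) = 0.45·0.9272 / (0.45·0.9272 + 0.55·0.0728) ≈ 0.9124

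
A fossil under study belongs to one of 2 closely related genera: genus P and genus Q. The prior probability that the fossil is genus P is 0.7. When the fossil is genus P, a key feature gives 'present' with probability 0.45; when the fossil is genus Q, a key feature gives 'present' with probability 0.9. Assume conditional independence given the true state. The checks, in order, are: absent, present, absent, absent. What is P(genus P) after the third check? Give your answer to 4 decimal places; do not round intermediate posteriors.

After 'absent': P(genus P) = 0.55·0.7000 / (0.55·0.7000 + 0.1·0.3000) ≈ 0.9277
After 'present': P(genus P) = 0.45·0.9277 / (0.45·0.9277 + 0.9·0.0723) ≈ 0.8652
After 'absent': P(genus P) = 0.55·0.8652 / (0.55·0.8652 + 0.1·0.1348) ≈ 0.9724

0.9724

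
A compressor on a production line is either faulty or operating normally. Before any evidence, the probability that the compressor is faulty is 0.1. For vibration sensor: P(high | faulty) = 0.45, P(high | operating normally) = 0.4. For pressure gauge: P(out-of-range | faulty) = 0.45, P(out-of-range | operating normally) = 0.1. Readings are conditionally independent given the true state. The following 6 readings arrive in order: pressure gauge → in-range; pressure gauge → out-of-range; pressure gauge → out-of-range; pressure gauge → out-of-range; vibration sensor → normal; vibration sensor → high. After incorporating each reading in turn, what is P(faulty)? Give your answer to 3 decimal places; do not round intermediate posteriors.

0.865

Apply Bayes' rule sequentially, carrying P(faulty) forward.
After pressure gauge='in-range': P(faulty) = 0.55·0.1000 / (0.55·0.1000 + 0.9·0.9000) ≈ 0.0636
After pressure gauge='out-of-range': P(faulty) = 0.45·0.0636 / (0.45·0.0636 + 0.1·0.9364) ≈ 0.2340
After pressure gauge='out-of-range': P(faulty) = 0.45·0.2340 / (0.45·0.2340 + 0.1·0.7660) ≈ 0.5789
After pressure gauge='out-of-range': P(faulty) = 0.45·0.5789 / (0.45·0.5789 + 0.1·0.4211) ≈ 0.8609
After vibration sensor='normal': P(faulty) = 0.55·0.8609 / (0.55·0.8609 + 0.6·0.1391) ≈ 0.8501
After vibration sensor='high': P(faulty) = 0.45·0.8501 / (0.45·0.8501 + 0.4·0.1499) ≈ 0.8645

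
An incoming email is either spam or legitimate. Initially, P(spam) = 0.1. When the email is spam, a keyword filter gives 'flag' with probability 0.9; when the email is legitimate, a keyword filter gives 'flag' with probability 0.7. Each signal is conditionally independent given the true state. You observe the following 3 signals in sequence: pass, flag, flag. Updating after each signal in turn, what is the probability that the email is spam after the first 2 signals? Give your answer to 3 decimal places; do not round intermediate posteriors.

0.045

After 'pass': P(spam) = 0.1·0.1000 / (0.1·0.1000 + 0.3·0.9000) ≈ 0.0357
After 'flag': P(spam) = 0.9·0.0357 / (0.9·0.0357 + 0.7·0.9643) ≈ 0.0455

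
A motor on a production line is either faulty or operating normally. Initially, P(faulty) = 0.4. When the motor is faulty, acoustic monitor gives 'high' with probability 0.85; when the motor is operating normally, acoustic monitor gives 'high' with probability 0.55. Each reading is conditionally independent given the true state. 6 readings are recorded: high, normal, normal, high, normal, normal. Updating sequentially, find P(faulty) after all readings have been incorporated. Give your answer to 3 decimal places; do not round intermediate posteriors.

Apply Bayes' rule sequentially, carrying P(faulty) forward.
After 'high': P(faulty) = 0.85·0.4000 / (0.85·0.4000 + 0.55·0.6000) ≈ 0.5075
After 'normal': P(faulty) = 0.15·0.5075 / (0.15·0.5075 + 0.45·0.4925) ≈ 0.2556
After 'normal': P(faulty) = 0.15·0.2556 / (0.15·0.2556 + 0.45·0.7444) ≈ 0.1027
After 'high': P(faulty) = 0.85·0.1027 / (0.85·0.1027 + 0.55·0.8973) ≈ 0.1503
After 'normal': P(faulty) = 0.15·0.1503 / (0.15·0.1503 + 0.45·0.8497) ≈ 0.0557
After 'normal': P(faulty) = 0.15·0.0557 / (0.15·0.0557 + 0.45·0.9443) ≈ 0.0193

0.019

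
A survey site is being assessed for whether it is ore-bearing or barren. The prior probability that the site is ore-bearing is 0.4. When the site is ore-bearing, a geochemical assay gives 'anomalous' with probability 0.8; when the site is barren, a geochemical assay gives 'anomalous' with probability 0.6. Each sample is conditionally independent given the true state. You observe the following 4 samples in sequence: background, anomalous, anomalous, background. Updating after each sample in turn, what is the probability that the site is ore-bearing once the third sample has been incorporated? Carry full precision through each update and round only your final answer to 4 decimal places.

0.3721

After 'background': P(ore) = 0.2·0.4000 / (0.2·0.4000 + 0.4·0.6000) ≈ 0.2500
After 'anomalous': P(ore) = 0.8·0.2500 / (0.8·0.2500 + 0.6·0.7500) ≈ 0.3077
After 'anomalous': P(ore) = 0.8·0.3077 / (0.8·0.3077 + 0.6·0.6923) ≈ 0.3721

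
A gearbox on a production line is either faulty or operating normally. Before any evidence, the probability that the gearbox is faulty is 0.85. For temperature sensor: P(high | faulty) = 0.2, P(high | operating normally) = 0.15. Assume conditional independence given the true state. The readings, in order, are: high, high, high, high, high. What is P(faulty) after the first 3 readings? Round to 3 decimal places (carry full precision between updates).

Each posterior becomes the prior for the next update.
After 'high': P(faulty) = 0.2·0.8500 / (0.2·0.8500 + 0.15·0.1500) ≈ 0.8831
After 'high': P(faulty) = 0.2·0.8831 / (0.2·0.8831 + 0.15·0.1169) ≈ 0.9097
After 'high': P(faulty) = 0.2·0.9097 / (0.2·0.9097 + 0.15·0.0903) ≈ 0.9307

0.931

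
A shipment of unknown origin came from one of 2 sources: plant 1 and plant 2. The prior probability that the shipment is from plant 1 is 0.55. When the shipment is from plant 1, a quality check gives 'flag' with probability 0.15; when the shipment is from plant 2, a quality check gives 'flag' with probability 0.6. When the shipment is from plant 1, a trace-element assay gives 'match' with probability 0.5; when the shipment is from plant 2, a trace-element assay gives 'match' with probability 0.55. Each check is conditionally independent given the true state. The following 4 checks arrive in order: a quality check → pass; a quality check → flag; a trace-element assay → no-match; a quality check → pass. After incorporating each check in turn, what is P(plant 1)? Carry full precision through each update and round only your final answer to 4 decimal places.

0.6052

After a quality check='pass': P(plant 1) = 0.85·0.5500 / (0.85·0.5500 + 0.4·0.4500) ≈ 0.7220
After a quality check='flag': P(plant 1) = 0.15·0.7220 / (0.15·0.7220 + 0.6·0.2780) ≈ 0.3937
After a trace-element assay='no-match': P(plant 1) = 0.5·0.3937 / (0.5·0.3937 + 0.45·0.6063) ≈ 0.4191
After a quality check='pass': P(plant 1) = 0.85·0.4191 / (0.85·0.4191 + 0.4·0.5809) ≈ 0.6052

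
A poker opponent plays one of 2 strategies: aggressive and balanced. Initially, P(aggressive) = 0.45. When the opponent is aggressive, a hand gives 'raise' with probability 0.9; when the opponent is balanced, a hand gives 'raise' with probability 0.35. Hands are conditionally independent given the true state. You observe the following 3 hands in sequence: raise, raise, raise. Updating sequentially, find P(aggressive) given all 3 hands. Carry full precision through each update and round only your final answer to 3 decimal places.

0.933

After 'raise': P(aggressive) = 0.9·0.4500 / (0.9·0.4500 + 0.35·0.5500) ≈ 0.6778
After 'raise': P(aggressive) = 0.9·0.6778 / (0.9·0.6778 + 0.35·0.3222) ≈ 0.8440
After 'raise': P(aggressive) = 0.9·0.8440 / (0.9·0.8440 + 0.35·0.1560) ≈ 0.9329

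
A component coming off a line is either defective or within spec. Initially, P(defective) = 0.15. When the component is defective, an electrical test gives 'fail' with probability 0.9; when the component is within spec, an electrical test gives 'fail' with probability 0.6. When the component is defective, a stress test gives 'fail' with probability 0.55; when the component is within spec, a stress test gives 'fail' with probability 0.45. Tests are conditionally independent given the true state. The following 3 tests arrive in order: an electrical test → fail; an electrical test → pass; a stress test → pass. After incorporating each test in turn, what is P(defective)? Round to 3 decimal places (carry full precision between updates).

After an electrical test='fail': P(defective) = 0.9·0.1500 / (0.9·0.1500 + 0.6·0.8500) ≈ 0.2093
After an electrical test='pass': P(defective) = 0.1·0.2093 / (0.1·0.2093 + 0.4·0.7907) ≈ 0.0621
After a stress test='pass': P(defective) = 0.45·0.0621 / (0.45·0.0621 + 0.55·0.9379) ≈ 0.0514

0.051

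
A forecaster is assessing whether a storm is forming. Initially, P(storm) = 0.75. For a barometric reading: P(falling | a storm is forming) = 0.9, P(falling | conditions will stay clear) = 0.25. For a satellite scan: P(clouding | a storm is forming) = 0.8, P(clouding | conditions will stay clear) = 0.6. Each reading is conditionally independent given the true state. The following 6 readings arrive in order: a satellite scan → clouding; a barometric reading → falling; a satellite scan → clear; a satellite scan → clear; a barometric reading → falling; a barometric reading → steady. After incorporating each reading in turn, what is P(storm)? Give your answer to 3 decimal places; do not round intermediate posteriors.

0.633

After a satellite scan='clouding': P(storm) = 0.8·0.7500 / (0.8·0.7500 + 0.6·0.2500) ≈ 0.8000
After a barometric reading='falling': P(storm) = 0.9·0.8000 / (0.9·0.8000 + 0.25·0.2000) ≈ 0.9351
After a satellite scan='clear': P(storm) = 0.2·0.9351 / (0.2·0.9351 + 0.4·0.0649) ≈ 0.8780
After a satellite scan='clear': P(storm) = 0.2·0.8780 / (0.2·0.8780 + 0.4·0.1220) ≈ 0.7826
After a barometric reading='falling': P(storm) = 0.9·0.7826 / (0.9·0.7826 + 0.25·0.2174) ≈ 0.9284
After a barometric reading='steady': P(storm) = 0.1·0.9284 / (0.1·0.9284 + 0.75·0.0716) ≈ 0.6334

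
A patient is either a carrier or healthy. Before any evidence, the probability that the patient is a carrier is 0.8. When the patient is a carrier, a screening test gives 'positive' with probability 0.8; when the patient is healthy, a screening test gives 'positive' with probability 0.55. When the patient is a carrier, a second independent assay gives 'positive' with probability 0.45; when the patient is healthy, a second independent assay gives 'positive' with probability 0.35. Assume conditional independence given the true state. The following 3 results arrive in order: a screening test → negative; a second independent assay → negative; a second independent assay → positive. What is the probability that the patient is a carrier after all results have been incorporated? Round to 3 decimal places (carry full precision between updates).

Each posterior becomes the prior for the next update.
After a screening test='negative': P(carrier) = 0.2·0.8000 / (0.2·0.8000 + 0.45·0.2000) ≈ 0.6400
After a second independent assay='negative': P(carrier) = 0.55·0.6400 / (0.55·0.6400 + 0.65·0.3600) ≈ 0.6007
After a second independent assay='positive': P(carrier) = 0.45·0.6007 / (0.45·0.6007 + 0.35·0.3993) ≈ 0.6592

0.659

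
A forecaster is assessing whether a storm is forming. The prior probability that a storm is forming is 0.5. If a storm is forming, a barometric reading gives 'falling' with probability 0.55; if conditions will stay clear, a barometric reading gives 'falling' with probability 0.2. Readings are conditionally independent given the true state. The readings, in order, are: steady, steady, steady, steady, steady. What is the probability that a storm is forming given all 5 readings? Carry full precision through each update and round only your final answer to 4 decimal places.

0.0533

After 'steady': P(storm) = 0.45·0.5000 / (0.45·0.5000 + 0.8·0.5000) ≈ 0.3600
After 'steady': P(storm) = 0.45·0.3600 / (0.45·0.3600 + 0.8·0.6400) ≈ 0.2404
After 'steady': P(storm) = 0.45·0.2404 / (0.45·0.2404 + 0.8·0.7596) ≈ 0.1511
After 'steady': P(storm) = 0.45·0.1511 / (0.45·0.1511 + 0.8·0.8489) ≈ 0.0910
After 'steady': P(storm) = 0.45·0.0910 / (0.45·0.0910 + 0.8·0.9090) ≈ 0.0533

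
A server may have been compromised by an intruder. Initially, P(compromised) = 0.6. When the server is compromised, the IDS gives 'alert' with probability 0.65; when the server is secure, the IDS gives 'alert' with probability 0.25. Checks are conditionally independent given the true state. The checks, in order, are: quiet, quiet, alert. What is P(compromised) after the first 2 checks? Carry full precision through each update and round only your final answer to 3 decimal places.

After 'quiet': P(compromised) = 0.35·0.6000 / (0.35·0.6000 + 0.75·0.4000) ≈ 0.4118
After 'quiet': P(compromised) = 0.35·0.4118 / (0.35·0.4118 + 0.75·0.5882) ≈ 0.2462

0.246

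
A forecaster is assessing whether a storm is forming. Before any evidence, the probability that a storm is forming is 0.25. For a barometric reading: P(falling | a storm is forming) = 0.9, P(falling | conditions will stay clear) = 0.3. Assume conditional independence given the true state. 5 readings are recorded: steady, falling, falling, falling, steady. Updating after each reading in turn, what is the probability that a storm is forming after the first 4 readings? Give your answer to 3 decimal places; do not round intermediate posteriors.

0.563

After 'steady': P(storm) = 0.1·0.2500 / (0.1·0.2500 + 0.7·0.7500) ≈ 0.0455
After 'falling': P(storm) = 0.9·0.0455 / (0.9·0.0455 + 0.3·0.9545) ≈ 0.1250
After 'falling': P(storm) = 0.9·0.1250 / (0.9·0.1250 + 0.3·0.8750) ≈ 0.3000
After 'falling': P(storm) = 0.9·0.3000 / (0.9·0.3000 + 0.3·0.7000) ≈ 0.5625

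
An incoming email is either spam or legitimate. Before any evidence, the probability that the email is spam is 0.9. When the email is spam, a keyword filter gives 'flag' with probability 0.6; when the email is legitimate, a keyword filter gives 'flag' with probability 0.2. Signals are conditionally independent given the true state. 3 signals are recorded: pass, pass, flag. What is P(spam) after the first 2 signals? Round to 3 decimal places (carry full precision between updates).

Apply Bayes' rule sequentially, carrying P(spam) forward.
After 'pass': P(spam) = 0.4·0.9000 / (0.4·0.9000 + 0.8·0.1000) ≈ 0.8182
After 'pass': P(spam) = 0.4·0.8182 / (0.4·0.8182 + 0.8·0.1818) ≈ 0.6923

0.692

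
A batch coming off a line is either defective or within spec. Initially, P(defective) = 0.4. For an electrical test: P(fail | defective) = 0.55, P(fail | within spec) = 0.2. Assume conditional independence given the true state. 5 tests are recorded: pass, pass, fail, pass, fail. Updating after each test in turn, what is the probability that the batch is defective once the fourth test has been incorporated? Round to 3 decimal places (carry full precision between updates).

Each posterior becomes the prior for the next update.
After 'pass': P(defective) = 0.45·0.4000 / (0.45·0.4000 + 0.8·0.6000) ≈ 0.2727
After 'pass': P(defective) = 0.45·0.2727 / (0.45·0.2727 + 0.8·0.7273) ≈ 0.1742
After 'fail': P(defective) = 0.55·0.1742 / (0.55·0.1742 + 0.2·0.8258) ≈ 0.3671
After 'pass': P(defective) = 0.45·0.3671 / (0.45·0.3671 + 0.8·0.6329) ≈ 0.2460

0.246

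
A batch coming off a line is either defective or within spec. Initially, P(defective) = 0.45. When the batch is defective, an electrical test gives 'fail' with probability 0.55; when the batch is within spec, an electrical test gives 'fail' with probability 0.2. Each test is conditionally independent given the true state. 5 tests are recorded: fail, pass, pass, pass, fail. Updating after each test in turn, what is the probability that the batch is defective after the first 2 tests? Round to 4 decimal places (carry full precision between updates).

Apply Bayes' rule sequentially, carrying P(defective) forward.
After 'fail': P(defective) = 0.55·0.4500 / (0.55·0.4500 + 0.2·0.5500) ≈ 0.6923
After 'pass': P(defective) = 0.45·0.6923 / (0.45·0.6923 + 0.8·0.3077) ≈ 0.5586

0.5586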